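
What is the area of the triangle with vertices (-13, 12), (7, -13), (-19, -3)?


Area = |x1(y2-y3) + x2(y3-y1) + x3(y1-y2)| / 2
= |-13*(-13--3) + 7*(-3-12) + -19*(12--13)| / 2
= 225

225


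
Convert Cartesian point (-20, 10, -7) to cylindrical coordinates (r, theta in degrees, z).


r = sqrt((-20)^2 + 10^2) = 22.3607
theta = atan2(10, -20) = 153.4349 deg
z = -7

r = 22.3607, theta = 153.4349 deg, z = -7


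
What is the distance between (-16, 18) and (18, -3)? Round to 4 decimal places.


d = sqrt((18--16)^2 + (-3-18)^2) = 39.9625

39.9625


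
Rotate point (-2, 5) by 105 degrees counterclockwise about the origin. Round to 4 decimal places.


x' = -2*cos(105) - 5*sin(105) = -4.312
y' = -2*sin(105) + 5*cos(105) = -3.2259

(-4.312, -3.2259)


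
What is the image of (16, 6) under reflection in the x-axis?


Reflection across x-axis: (x, y) -> (x, -y)
(16, 6) -> (16, -6)

(16, -6)


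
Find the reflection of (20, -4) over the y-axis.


Reflection across y-axis: (x, y) -> (-x, y)
(20, -4) -> (-20, -4)

(-20, -4)


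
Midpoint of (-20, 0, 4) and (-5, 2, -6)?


Midpoint = ((-20+-5)/2, (0+2)/2, (4+-6)/2) = (-12.5, 1, -1)

(-12.5, 1, -1)


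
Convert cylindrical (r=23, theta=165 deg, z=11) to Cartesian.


x = 23 * cos(165) = -22.2163
y = 23 * sin(165) = 5.9528
z = 11

(-22.2163, 5.9528, 11)


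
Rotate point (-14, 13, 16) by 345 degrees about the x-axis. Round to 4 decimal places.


x' = -14
y' = 13*cos(345) - 16*sin(345) = 16.6981
z' = 13*sin(345) + 16*cos(345) = 12.0902

(-14, 16.6981, 12.0902)


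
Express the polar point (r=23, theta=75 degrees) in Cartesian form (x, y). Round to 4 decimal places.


x = 23 * cos(75) = 5.9528
y = 23 * sin(75) = 22.2163

(5.9528, 22.2163)


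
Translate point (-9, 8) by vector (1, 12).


Translation: (x+dx, y+dy) = (-9+1, 8+12) = (-8, 20)

(-8, 20)


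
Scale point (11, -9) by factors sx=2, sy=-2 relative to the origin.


Scaling: (x*sx, y*sy) = (11*2, -9*-2) = (22, 18)

(22, 18)


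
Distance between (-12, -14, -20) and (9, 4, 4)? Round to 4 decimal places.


d = sqrt((9--12)^2 + (4--14)^2 + (4--20)^2) = 36.6197

36.6197


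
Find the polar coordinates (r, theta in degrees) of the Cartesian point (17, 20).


r = sqrt(17^2 + 20^2) = 26.2488
theta = atan2(20, 17) = 49.6355 degrees

r = 26.2488, theta = 49.6355 degrees


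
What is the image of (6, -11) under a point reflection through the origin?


Reflection through origin: (x, y) -> (-x, -y)
(6, -11) -> (-6, 11)

(-6, 11)


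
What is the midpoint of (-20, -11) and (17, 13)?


Midpoint = ((-20+17)/2, (-11+13)/2) = (-1.5, 1)

(-1.5, 1)


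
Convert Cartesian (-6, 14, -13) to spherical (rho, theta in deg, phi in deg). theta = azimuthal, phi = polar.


rho = sqrt((-6)^2 + 14^2 + (-13)^2) = 20.025
theta = atan2(14, -6) = 113.1986 deg
phi = acos(-13/20.025) = 130.4805 deg

rho = 20.025, theta = 113.1986 deg, phi = 130.4805 deg


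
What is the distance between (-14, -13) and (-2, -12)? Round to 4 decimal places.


d = sqrt((-2--14)^2 + (-12--13)^2) = 12.0416

12.0416


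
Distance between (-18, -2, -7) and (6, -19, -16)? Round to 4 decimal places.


d = sqrt((6--18)^2 + (-19--2)^2 + (-16--7)^2) = 30.7571

30.7571


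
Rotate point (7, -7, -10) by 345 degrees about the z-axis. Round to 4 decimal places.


x' = 7*cos(345) - -7*sin(345) = 4.9497
y' = 7*sin(345) + -7*cos(345) = -8.5732
z' = -10

(4.9497, -8.5732, -10)


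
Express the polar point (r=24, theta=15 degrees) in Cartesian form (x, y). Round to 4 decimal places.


x = 24 * cos(15) = 23.1822
y = 24 * sin(15) = 6.2117

(23.1822, 6.2117)


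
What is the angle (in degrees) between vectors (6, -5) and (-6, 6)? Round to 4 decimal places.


dot = 6*-6 + -5*6 = -66
|u| = 7.8102, |v| = 8.4853
cos(angle) = -0.9959
angle = 174.8056 degrees

174.8056 degrees


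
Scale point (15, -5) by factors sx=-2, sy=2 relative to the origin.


Scaling: (x*sx, y*sy) = (15*-2, -5*2) = (-30, -10)

(-30, -10)


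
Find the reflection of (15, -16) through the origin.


Reflection through origin: (x, y) -> (-x, -y)
(15, -16) -> (-15, 16)

(-15, 16)


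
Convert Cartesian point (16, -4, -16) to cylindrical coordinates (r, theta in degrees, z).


r = sqrt(16^2 + (-4)^2) = 16.4924
theta = atan2(-4, 16) = 345.9638 deg
z = -16

r = 16.4924, theta = 345.9638 deg, z = -16


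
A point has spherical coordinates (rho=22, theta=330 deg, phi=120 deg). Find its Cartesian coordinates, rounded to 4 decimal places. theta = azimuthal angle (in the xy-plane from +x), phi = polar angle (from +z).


x = 22 * sin(120) * cos(330) = 16.5
y = 22 * sin(120) * sin(330) = -9.5263
z = 22 * cos(120) = -11

(16.5, -9.5263, -11)


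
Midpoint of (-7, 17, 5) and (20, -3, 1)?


Midpoint = ((-7+20)/2, (17+-3)/2, (5+1)/2) = (6.5, 7, 3)

(6.5, 7, 3)


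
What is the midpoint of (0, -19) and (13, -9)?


Midpoint = ((0+13)/2, (-19+-9)/2) = (6.5, -14)

(6.5, -14)


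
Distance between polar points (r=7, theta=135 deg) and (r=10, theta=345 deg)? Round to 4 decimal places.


d = sqrt(r1^2 + r2^2 - 2*r1*r2*cos(t2-t1))
d = sqrt(7^2 + 10^2 - 2*7*10*cos(345-135)) = 16.4391

16.4391


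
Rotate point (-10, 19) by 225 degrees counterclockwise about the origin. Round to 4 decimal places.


x' = -10*cos(225) - 19*sin(225) = 20.5061
y' = -10*sin(225) + 19*cos(225) = -6.364

(20.5061, -6.364)


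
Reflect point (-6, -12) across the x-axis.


Reflection across x-axis: (x, y) -> (x, -y)
(-6, -12) -> (-6, 12)

(-6, 12)


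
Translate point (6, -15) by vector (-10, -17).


Translation: (x+dx, y+dy) = (6+-10, -15+-17) = (-4, -32)

(-4, -32)


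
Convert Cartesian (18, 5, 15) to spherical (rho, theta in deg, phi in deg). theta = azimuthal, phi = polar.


rho = sqrt(18^2 + 5^2 + 15^2) = 23.9583
theta = atan2(5, 18) = 15.5241 deg
phi = acos(15/23.9583) = 51.2379 deg

rho = 23.9583, theta = 15.5241 deg, phi = 51.2379 deg


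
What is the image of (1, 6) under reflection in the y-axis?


Reflection across y-axis: (x, y) -> (-x, y)
(1, 6) -> (-1, 6)

(-1, 6)


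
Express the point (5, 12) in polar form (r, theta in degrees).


r = sqrt(5^2 + 12^2) = 13
theta = atan2(12, 5) = 67.3801 degrees

r = 13, theta = 67.3801 degrees


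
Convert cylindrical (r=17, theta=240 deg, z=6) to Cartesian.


x = 17 * cos(240) = -8.5
y = 17 * sin(240) = -14.7224
z = 6

(-8.5, -14.7224, 6)


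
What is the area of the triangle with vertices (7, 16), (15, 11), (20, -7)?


Area = |x1(y2-y3) + x2(y3-y1) + x3(y1-y2)| / 2
= |7*(11--7) + 15*(-7-16) + 20*(16-11)| / 2
= 59.5

59.5


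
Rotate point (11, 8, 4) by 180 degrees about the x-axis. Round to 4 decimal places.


x' = 11
y' = 8*cos(180) - 4*sin(180) = -8
z' = 8*sin(180) + 4*cos(180) = -4

(11, -8, -4)


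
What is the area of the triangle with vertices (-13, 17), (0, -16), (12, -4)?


Area = |x1(y2-y3) + x2(y3-y1) + x3(y1-y2)| / 2
= |-13*(-16--4) + 0*(-4-17) + 12*(17--16)| / 2
= 276

276


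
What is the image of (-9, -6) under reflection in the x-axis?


Reflection across x-axis: (x, y) -> (x, -y)
(-9, -6) -> (-9, 6)

(-9, 6)


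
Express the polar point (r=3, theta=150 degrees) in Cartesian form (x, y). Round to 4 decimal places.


x = 3 * cos(150) = -2.5981
y = 3 * sin(150) = 1.5

(-2.5981, 1.5)


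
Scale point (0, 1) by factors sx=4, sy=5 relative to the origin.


Scaling: (x*sx, y*sy) = (0*4, 1*5) = (0, 5)

(0, 5)


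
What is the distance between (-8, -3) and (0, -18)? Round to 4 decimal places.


d = sqrt((0--8)^2 + (-18--3)^2) = 17

17


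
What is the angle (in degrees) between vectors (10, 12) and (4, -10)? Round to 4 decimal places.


dot = 10*4 + 12*-10 = -80
|u| = 15.6205, |v| = 10.7703
cos(angle) = -0.4755
angle = 118.393 degrees

118.393 degrees


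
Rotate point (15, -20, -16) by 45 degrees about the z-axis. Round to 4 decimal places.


x' = 15*cos(45) - -20*sin(45) = 24.7487
y' = 15*sin(45) + -20*cos(45) = -3.5355
z' = -16

(24.7487, -3.5355, -16)


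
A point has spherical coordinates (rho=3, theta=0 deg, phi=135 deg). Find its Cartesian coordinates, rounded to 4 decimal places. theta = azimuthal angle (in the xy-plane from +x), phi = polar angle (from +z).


x = 3 * sin(135) * cos(0) = 2.1213
y = 3 * sin(135) * sin(0) = 0
z = 3 * cos(135) = -2.1213

(2.1213, 0, -2.1213)


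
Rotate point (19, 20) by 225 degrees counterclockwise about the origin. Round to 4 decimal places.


x' = 19*cos(225) - 20*sin(225) = 0.7071
y' = 19*sin(225) + 20*cos(225) = -27.5772

(0.7071, -27.5772)


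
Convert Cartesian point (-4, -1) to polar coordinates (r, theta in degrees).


r = sqrt((-4)^2 + (-1)^2) = 4.1231
theta = atan2(-1, -4) = 194.0362 degrees

r = 4.1231, theta = 194.0362 degrees


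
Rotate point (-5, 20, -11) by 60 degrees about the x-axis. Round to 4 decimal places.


x' = -5
y' = 20*cos(60) - -11*sin(60) = 19.5263
z' = 20*sin(60) + -11*cos(60) = 11.8205

(-5, 19.5263, 11.8205)


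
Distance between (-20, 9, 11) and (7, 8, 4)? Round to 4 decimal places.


d = sqrt((7--20)^2 + (8-9)^2 + (4-11)^2) = 27.9106

27.9106


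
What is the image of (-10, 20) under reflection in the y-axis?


Reflection across y-axis: (x, y) -> (-x, y)
(-10, 20) -> (10, 20)

(10, 20)


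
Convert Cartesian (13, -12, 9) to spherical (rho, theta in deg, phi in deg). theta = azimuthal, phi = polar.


rho = sqrt(13^2 + (-12)^2 + 9^2) = 19.8494
theta = atan2(-12, 13) = 317.2906 deg
phi = acos(9/19.8494) = 63.0371 deg

rho = 19.8494, theta = 317.2906 deg, phi = 63.0371 deg


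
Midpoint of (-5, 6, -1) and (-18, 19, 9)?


Midpoint = ((-5+-18)/2, (6+19)/2, (-1+9)/2) = (-11.5, 12.5, 4)

(-11.5, 12.5, 4)


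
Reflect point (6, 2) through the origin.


Reflection through origin: (x, y) -> (-x, -y)
(6, 2) -> (-6, -2)

(-6, -2)


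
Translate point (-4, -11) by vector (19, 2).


Translation: (x+dx, y+dy) = (-4+19, -11+2) = (15, -9)

(15, -9)


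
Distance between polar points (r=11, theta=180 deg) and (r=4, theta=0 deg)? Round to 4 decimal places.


d = sqrt(r1^2 + r2^2 - 2*r1*r2*cos(t2-t1))
d = sqrt(11^2 + 4^2 - 2*11*4*cos(0-180)) = 15

15


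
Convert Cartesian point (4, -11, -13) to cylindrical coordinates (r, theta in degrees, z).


r = sqrt(4^2 + (-11)^2) = 11.7047
theta = atan2(-11, 4) = 289.9831 deg
z = -13

r = 11.7047, theta = 289.9831 deg, z = -13


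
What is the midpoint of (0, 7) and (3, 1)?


Midpoint = ((0+3)/2, (7+1)/2) = (1.5, 4)

(1.5, 4)


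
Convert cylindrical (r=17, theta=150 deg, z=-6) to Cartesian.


x = 17 * cos(150) = -14.7224
y = 17 * sin(150) = 8.5
z = -6

(-14.7224, 8.5, -6)


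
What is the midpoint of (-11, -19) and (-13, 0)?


Midpoint = ((-11+-13)/2, (-19+0)/2) = (-12, -9.5)

(-12, -9.5)


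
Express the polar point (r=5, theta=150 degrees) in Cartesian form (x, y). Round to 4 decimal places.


x = 5 * cos(150) = -4.3301
y = 5 * sin(150) = 2.5

(-4.3301, 2.5)


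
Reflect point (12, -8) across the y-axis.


Reflection across y-axis: (x, y) -> (-x, y)
(12, -8) -> (-12, -8)

(-12, -8)


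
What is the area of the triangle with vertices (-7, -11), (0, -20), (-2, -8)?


Area = |x1(y2-y3) + x2(y3-y1) + x3(y1-y2)| / 2
= |-7*(-20--8) + 0*(-8--11) + -2*(-11--20)| / 2
= 33

33


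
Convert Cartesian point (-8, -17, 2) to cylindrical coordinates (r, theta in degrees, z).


r = sqrt((-8)^2 + (-17)^2) = 18.7883
theta = atan2(-17, -8) = 244.7989 deg
z = 2

r = 18.7883, theta = 244.7989 deg, z = 2


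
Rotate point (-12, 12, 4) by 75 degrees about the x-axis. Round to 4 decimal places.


x' = -12
y' = 12*cos(75) - 4*sin(75) = -0.7579
z' = 12*sin(75) + 4*cos(75) = 12.6264

(-12, -0.7579, 12.6264)


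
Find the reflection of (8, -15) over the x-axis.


Reflection across x-axis: (x, y) -> (x, -y)
(8, -15) -> (8, 15)

(8, 15)


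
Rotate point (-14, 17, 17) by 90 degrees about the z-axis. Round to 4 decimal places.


x' = -14*cos(90) - 17*sin(90) = -17
y' = -14*sin(90) + 17*cos(90) = -14
z' = 17

(-17, -14, 17)


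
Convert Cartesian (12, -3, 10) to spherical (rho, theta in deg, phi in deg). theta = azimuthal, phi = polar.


rho = sqrt(12^2 + (-3)^2 + 10^2) = 15.906
theta = atan2(-3, 12) = 345.9638 deg
phi = acos(10/15.906) = 51.0461 deg

rho = 15.906, theta = 345.9638 deg, phi = 51.0461 deg


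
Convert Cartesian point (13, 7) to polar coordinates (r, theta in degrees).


r = sqrt(13^2 + 7^2) = 14.7648
theta = atan2(7, 13) = 28.3008 degrees

r = 14.7648, theta = 28.3008 degrees


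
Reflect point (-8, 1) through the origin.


Reflection through origin: (x, y) -> (-x, -y)
(-8, 1) -> (8, -1)

(8, -1)


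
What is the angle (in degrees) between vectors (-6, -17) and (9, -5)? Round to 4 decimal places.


dot = -6*9 + -17*-5 = 31
|u| = 18.0278, |v| = 10.2956
cos(angle) = 0.167
angle = 80.3854 degrees

80.3854 degrees


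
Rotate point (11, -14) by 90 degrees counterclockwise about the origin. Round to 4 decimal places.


x' = 11*cos(90) - -14*sin(90) = 14
y' = 11*sin(90) + -14*cos(90) = 11

(14, 11)


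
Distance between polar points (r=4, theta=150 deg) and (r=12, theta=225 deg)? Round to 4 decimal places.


d = sqrt(r1^2 + r2^2 - 2*r1*r2*cos(t2-t1))
d = sqrt(4^2 + 12^2 - 2*4*12*cos(225-150)) = 11.6255

11.6255


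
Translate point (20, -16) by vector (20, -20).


Translation: (x+dx, y+dy) = (20+20, -16+-20) = (40, -36)

(40, -36)


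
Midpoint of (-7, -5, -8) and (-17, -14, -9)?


Midpoint = ((-7+-17)/2, (-5+-14)/2, (-8+-9)/2) = (-12, -9.5, -8.5)

(-12, -9.5, -8.5)


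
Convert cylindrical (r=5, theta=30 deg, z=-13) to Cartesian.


x = 5 * cos(30) = 4.3301
y = 5 * sin(30) = 2.5
z = -13

(4.3301, 2.5, -13)


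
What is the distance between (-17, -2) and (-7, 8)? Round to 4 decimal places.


d = sqrt((-7--17)^2 + (8--2)^2) = 14.1421

14.1421


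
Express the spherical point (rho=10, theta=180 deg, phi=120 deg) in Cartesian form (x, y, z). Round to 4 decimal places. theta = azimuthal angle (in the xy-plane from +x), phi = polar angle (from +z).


x = 10 * sin(120) * cos(180) = -8.6603
y = 10 * sin(120) * sin(180) = 0
z = 10 * cos(120) = -5

(-8.6603, 0, -5)


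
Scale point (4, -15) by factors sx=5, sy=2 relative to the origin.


Scaling: (x*sx, y*sy) = (4*5, -15*2) = (20, -30)

(20, -30)


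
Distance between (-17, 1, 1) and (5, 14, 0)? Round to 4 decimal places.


d = sqrt((5--17)^2 + (14-1)^2 + (0-1)^2) = 25.5734

25.5734


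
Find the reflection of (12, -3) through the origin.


Reflection through origin: (x, y) -> (-x, -y)
(12, -3) -> (-12, 3)

(-12, 3)


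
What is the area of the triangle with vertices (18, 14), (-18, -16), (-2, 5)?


Area = |x1(y2-y3) + x2(y3-y1) + x3(y1-y2)| / 2
= |18*(-16-5) + -18*(5-14) + -2*(14--16)| / 2
= 138

138


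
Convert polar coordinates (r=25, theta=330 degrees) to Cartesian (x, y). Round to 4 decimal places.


x = 25 * cos(330) = 21.6506
y = 25 * sin(330) = -12.5

(21.6506, -12.5)


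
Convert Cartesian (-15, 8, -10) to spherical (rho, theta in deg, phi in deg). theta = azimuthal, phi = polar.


rho = sqrt((-15)^2 + 8^2 + (-10)^2) = 19.7231
theta = atan2(8, -15) = 151.9275 deg
phi = acos(-10/19.7231) = 120.4655 deg

rho = 19.7231, theta = 151.9275 deg, phi = 120.4655 deg


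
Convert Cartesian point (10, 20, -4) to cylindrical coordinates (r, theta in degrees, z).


r = sqrt(10^2 + 20^2) = 22.3607
theta = atan2(20, 10) = 63.4349 deg
z = -4

r = 22.3607, theta = 63.4349 deg, z = -4


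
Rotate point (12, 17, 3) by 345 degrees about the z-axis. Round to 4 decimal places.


x' = 12*cos(345) - 17*sin(345) = 15.991
y' = 12*sin(345) + 17*cos(345) = 13.3149
z' = 3

(15.991, 13.3149, 3)


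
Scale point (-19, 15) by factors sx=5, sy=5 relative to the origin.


Scaling: (x*sx, y*sy) = (-19*5, 15*5) = (-95, 75)

(-95, 75)


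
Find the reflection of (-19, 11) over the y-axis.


Reflection across y-axis: (x, y) -> (-x, y)
(-19, 11) -> (19, 11)

(19, 11)


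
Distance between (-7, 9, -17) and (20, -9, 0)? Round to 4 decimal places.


d = sqrt((20--7)^2 + (-9-9)^2 + (0--17)^2) = 36.6333

36.6333


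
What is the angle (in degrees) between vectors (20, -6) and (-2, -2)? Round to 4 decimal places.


dot = 20*-2 + -6*-2 = -28
|u| = 20.8806, |v| = 2.8284
cos(angle) = -0.4741
angle = 118.3008 degrees

118.3008 degrees


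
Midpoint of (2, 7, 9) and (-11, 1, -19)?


Midpoint = ((2+-11)/2, (7+1)/2, (9+-19)/2) = (-4.5, 4, -5)

(-4.5, 4, -5)


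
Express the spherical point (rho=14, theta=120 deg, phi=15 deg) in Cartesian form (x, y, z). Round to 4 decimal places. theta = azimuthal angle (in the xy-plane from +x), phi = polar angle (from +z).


x = 14 * sin(15) * cos(120) = -1.8117
y = 14 * sin(15) * sin(120) = 3.138
z = 14 * cos(15) = 13.523

(-1.8117, 3.138, 13.523)


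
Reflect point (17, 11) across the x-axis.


Reflection across x-axis: (x, y) -> (x, -y)
(17, 11) -> (17, -11)

(17, -11)


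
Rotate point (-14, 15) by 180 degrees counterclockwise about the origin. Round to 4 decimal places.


x' = -14*cos(180) - 15*sin(180) = 14
y' = -14*sin(180) + 15*cos(180) = -15

(14, -15)


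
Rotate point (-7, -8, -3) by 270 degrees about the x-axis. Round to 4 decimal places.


x' = -7
y' = -8*cos(270) - -3*sin(270) = -3
z' = -8*sin(270) + -3*cos(270) = 8

(-7, -3, 8)


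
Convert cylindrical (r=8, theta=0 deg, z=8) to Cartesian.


x = 8 * cos(0) = 8
y = 8 * sin(0) = 0
z = 8

(8, 0, 8)


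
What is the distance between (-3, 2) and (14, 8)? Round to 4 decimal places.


d = sqrt((14--3)^2 + (8-2)^2) = 18.0278

18.0278


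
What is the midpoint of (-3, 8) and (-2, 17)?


Midpoint = ((-3+-2)/2, (8+17)/2) = (-2.5, 12.5)

(-2.5, 12.5)


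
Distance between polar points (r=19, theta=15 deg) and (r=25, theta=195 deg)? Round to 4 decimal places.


d = sqrt(r1^2 + r2^2 - 2*r1*r2*cos(t2-t1))
d = sqrt(19^2 + 25^2 - 2*19*25*cos(195-15)) = 44

44


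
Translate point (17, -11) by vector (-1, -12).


Translation: (x+dx, y+dy) = (17+-1, -11+-12) = (16, -23)

(16, -23)


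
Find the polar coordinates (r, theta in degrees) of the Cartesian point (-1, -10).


r = sqrt((-1)^2 + (-10)^2) = 10.0499
theta = atan2(-10, -1) = 264.2894 degrees

r = 10.0499, theta = 264.2894 degrees


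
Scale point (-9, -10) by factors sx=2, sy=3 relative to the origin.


Scaling: (x*sx, y*sy) = (-9*2, -10*3) = (-18, -30)

(-18, -30)


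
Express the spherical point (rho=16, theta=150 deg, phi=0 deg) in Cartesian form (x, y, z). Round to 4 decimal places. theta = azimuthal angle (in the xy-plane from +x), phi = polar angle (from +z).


x = 16 * sin(0) * cos(150) = 0
y = 16 * sin(0) * sin(150) = 0
z = 16 * cos(0) = 16

(0, 0, 16)


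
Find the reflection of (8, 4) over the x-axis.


Reflection across x-axis: (x, y) -> (x, -y)
(8, 4) -> (8, -4)

(8, -4)


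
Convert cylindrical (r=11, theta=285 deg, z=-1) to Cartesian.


x = 11 * cos(285) = 2.847
y = 11 * sin(285) = -10.6252
z = -1

(2.847, -10.6252, -1)


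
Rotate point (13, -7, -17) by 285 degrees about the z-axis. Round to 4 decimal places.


x' = 13*cos(285) - -7*sin(285) = -3.3968
y' = 13*sin(285) + -7*cos(285) = -14.3688
z' = -17

(-3.3968, -14.3688, -17)


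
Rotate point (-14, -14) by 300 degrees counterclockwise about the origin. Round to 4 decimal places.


x' = -14*cos(300) - -14*sin(300) = -19.1244
y' = -14*sin(300) + -14*cos(300) = 5.1244

(-19.1244, 5.1244)


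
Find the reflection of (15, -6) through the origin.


Reflection through origin: (x, y) -> (-x, -y)
(15, -6) -> (-15, 6)

(-15, 6)


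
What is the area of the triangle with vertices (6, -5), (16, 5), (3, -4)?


Area = |x1(y2-y3) + x2(y3-y1) + x3(y1-y2)| / 2
= |6*(5--4) + 16*(-4--5) + 3*(-5-5)| / 2
= 20

20


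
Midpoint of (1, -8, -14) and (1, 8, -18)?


Midpoint = ((1+1)/2, (-8+8)/2, (-14+-18)/2) = (1, 0, -16)

(1, 0, -16)


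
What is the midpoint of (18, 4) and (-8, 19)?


Midpoint = ((18+-8)/2, (4+19)/2) = (5, 11.5)

(5, 11.5)


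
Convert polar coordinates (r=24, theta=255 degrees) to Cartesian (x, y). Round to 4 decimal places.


x = 24 * cos(255) = -6.2117
y = 24 * sin(255) = -23.1822

(-6.2117, -23.1822)


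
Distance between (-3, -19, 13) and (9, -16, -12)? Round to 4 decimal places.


d = sqrt((9--3)^2 + (-16--19)^2 + (-12-13)^2) = 27.8927

27.8927


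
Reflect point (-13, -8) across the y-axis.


Reflection across y-axis: (x, y) -> (-x, y)
(-13, -8) -> (13, -8)

(13, -8)


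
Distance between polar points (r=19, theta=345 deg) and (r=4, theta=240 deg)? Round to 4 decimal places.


d = sqrt(r1^2 + r2^2 - 2*r1*r2*cos(t2-t1))
d = sqrt(19^2 + 4^2 - 2*19*4*cos(240-345)) = 20.4044

20.4044


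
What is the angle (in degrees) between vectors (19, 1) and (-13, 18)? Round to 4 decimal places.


dot = 19*-13 + 1*18 = -229
|u| = 19.0263, |v| = 22.2036
cos(angle) = -0.5421
angle = 122.8249 degrees

122.8249 degrees


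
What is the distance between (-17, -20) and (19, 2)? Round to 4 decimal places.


d = sqrt((19--17)^2 + (2--20)^2) = 42.19

42.19


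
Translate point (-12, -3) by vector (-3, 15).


Translation: (x+dx, y+dy) = (-12+-3, -3+15) = (-15, 12)

(-15, 12)


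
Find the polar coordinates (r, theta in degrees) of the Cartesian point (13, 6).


r = sqrt(13^2 + 6^2) = 14.3178
theta = atan2(6, 13) = 24.7751 degrees

r = 14.3178, theta = 24.7751 degrees


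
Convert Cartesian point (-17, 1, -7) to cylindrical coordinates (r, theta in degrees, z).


r = sqrt((-17)^2 + 1^2) = 17.0294
theta = atan2(1, -17) = 176.6335 deg
z = -7

r = 17.0294, theta = 176.6335 deg, z = -7


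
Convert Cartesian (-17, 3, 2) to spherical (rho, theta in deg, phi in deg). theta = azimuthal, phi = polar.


rho = sqrt((-17)^2 + 3^2 + 2^2) = 17.3781
theta = atan2(3, -17) = 169.992 deg
phi = acos(2/17.3781) = 83.3914 deg

rho = 17.3781, theta = 169.992 deg, phi = 83.3914 deg


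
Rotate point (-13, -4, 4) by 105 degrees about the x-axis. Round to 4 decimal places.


x' = -13
y' = -4*cos(105) - 4*sin(105) = -2.8284
z' = -4*sin(105) + 4*cos(105) = -4.899

(-13, -2.8284, -4.899)


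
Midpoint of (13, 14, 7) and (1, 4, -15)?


Midpoint = ((13+1)/2, (14+4)/2, (7+-15)/2) = (7, 9, -4)

(7, 9, -4)


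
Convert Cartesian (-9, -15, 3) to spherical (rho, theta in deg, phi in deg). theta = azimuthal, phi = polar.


rho = sqrt((-9)^2 + (-15)^2 + 3^2) = 17.7482
theta = atan2(-15, -9) = 239.0362 deg
phi = acos(3/17.7482) = 80.2685 deg

rho = 17.7482, theta = 239.0362 deg, phi = 80.2685 deg


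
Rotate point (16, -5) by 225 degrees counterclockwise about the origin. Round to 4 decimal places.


x' = 16*cos(225) - -5*sin(225) = -14.8492
y' = 16*sin(225) + -5*cos(225) = -7.7782

(-14.8492, -7.7782)


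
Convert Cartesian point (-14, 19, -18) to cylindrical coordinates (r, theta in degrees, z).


r = sqrt((-14)^2 + 19^2) = 23.6008
theta = atan2(19, -14) = 126.3844 deg
z = -18

r = 23.6008, theta = 126.3844 deg, z = -18


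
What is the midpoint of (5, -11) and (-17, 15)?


Midpoint = ((5+-17)/2, (-11+15)/2) = (-6, 2)

(-6, 2)


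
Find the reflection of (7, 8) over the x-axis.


Reflection across x-axis: (x, y) -> (x, -y)
(7, 8) -> (7, -8)

(7, -8)


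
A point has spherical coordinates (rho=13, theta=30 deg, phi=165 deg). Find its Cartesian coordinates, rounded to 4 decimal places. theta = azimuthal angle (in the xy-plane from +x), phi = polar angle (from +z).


x = 13 * sin(165) * cos(30) = 2.9139
y = 13 * sin(165) * sin(30) = 1.6823
z = 13 * cos(165) = -12.557

(2.9139, 1.6823, -12.557)


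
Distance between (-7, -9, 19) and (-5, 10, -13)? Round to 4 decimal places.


d = sqrt((-5--7)^2 + (10--9)^2 + (-13-19)^2) = 37.2693

37.2693


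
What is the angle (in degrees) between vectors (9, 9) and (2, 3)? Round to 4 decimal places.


dot = 9*2 + 9*3 = 45
|u| = 12.7279, |v| = 3.6056
cos(angle) = 0.9806
angle = 11.3099 degrees

11.3099 degrees


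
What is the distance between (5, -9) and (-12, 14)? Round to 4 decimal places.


d = sqrt((-12-5)^2 + (14--9)^2) = 28.6007

28.6007


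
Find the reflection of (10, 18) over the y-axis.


Reflection across y-axis: (x, y) -> (-x, y)
(10, 18) -> (-10, 18)

(-10, 18)


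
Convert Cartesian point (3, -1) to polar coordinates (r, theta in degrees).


r = sqrt(3^2 + (-1)^2) = 3.1623
theta = atan2(-1, 3) = 341.5651 degrees

r = 3.1623, theta = 341.5651 degrees


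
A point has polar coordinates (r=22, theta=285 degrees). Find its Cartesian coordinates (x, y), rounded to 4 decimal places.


x = 22 * cos(285) = 5.694
y = 22 * sin(285) = -21.2504

(5.694, -21.2504)


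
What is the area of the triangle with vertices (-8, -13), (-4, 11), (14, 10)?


Area = |x1(y2-y3) + x2(y3-y1) + x3(y1-y2)| / 2
= |-8*(11-10) + -4*(10--13) + 14*(-13-11)| / 2
= 218

218


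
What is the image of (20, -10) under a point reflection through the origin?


Reflection through origin: (x, y) -> (-x, -y)
(20, -10) -> (-20, 10)

(-20, 10)


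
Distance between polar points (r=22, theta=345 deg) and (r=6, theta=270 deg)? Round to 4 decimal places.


d = sqrt(r1^2 + r2^2 - 2*r1*r2*cos(t2-t1))
d = sqrt(22^2 + 6^2 - 2*22*6*cos(270-345)) = 21.2526

21.2526


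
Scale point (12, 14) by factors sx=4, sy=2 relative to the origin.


Scaling: (x*sx, y*sy) = (12*4, 14*2) = (48, 28)

(48, 28)


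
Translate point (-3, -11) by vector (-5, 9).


Translation: (x+dx, y+dy) = (-3+-5, -11+9) = (-8, -2)

(-8, -2)


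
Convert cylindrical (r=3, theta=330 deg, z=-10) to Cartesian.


x = 3 * cos(330) = 2.5981
y = 3 * sin(330) = -1.5
z = -10

(2.5981, -1.5, -10)


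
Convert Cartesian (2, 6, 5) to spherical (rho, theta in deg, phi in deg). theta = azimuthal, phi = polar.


rho = sqrt(2^2 + 6^2 + 5^2) = 8.0623
theta = atan2(6, 2) = 71.5651 deg
phi = acos(5/8.0623) = 51.6712 deg

rho = 8.0623, theta = 71.5651 deg, phi = 51.6712 deg


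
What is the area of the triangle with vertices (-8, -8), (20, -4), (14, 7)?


Area = |x1(y2-y3) + x2(y3-y1) + x3(y1-y2)| / 2
= |-8*(-4-7) + 20*(7--8) + 14*(-8--4)| / 2
= 166

166


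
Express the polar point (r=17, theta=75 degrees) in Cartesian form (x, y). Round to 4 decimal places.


x = 17 * cos(75) = 4.3999
y = 17 * sin(75) = 16.4207

(4.3999, 16.4207)


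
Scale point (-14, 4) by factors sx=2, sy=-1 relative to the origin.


Scaling: (x*sx, y*sy) = (-14*2, 4*-1) = (-28, -4)

(-28, -4)


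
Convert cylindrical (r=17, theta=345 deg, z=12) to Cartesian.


x = 17 * cos(345) = 16.4207
y = 17 * sin(345) = -4.3999
z = 12

(16.4207, -4.3999, 12)


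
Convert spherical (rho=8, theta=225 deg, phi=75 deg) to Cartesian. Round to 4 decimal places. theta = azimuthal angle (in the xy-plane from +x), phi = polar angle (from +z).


x = 8 * sin(75) * cos(225) = -5.4641
y = 8 * sin(75) * sin(225) = -5.4641
z = 8 * cos(75) = 2.0706

(-5.4641, -5.4641, 2.0706)


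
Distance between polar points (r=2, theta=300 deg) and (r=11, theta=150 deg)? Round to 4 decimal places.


d = sqrt(r1^2 + r2^2 - 2*r1*r2*cos(t2-t1))
d = sqrt(2^2 + 11^2 - 2*2*11*cos(150-300)) = 12.7713

12.7713


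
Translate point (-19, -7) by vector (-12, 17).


Translation: (x+dx, y+dy) = (-19+-12, -7+17) = (-31, 10)

(-31, 10)


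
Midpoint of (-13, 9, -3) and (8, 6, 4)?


Midpoint = ((-13+8)/2, (9+6)/2, (-3+4)/2) = (-2.5, 7.5, 0.5)

(-2.5, 7.5, 0.5)


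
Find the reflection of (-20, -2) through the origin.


Reflection through origin: (x, y) -> (-x, -y)
(-20, -2) -> (20, 2)

(20, 2)


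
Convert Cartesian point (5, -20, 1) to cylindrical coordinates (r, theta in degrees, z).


r = sqrt(5^2 + (-20)^2) = 20.6155
theta = atan2(-20, 5) = 284.0362 deg
z = 1

r = 20.6155, theta = 284.0362 deg, z = 1


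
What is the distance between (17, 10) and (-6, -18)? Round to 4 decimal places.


d = sqrt((-6-17)^2 + (-18-10)^2) = 36.2353

36.2353


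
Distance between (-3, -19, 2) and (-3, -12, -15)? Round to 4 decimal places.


d = sqrt((-3--3)^2 + (-12--19)^2 + (-15-2)^2) = 18.3848

18.3848


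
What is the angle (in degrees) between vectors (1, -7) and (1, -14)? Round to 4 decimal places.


dot = 1*1 + -7*-14 = 99
|u| = 7.0711, |v| = 14.0357
cos(angle) = 0.9975
angle = 4.0445 degrees

4.0445 degrees


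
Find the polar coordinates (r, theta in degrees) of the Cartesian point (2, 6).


r = sqrt(2^2 + 6^2) = 6.3246
theta = atan2(6, 2) = 71.5651 degrees

r = 6.3246, theta = 71.5651 degrees


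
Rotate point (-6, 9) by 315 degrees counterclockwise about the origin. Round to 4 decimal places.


x' = -6*cos(315) - 9*sin(315) = 2.1213
y' = -6*sin(315) + 9*cos(315) = 10.6066

(2.1213, 10.6066)


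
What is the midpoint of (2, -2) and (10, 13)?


Midpoint = ((2+10)/2, (-2+13)/2) = (6, 5.5)

(6, 5.5)


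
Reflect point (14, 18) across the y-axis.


Reflection across y-axis: (x, y) -> (-x, y)
(14, 18) -> (-14, 18)

(-14, 18)


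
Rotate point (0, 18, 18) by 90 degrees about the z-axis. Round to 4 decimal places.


x' = 0*cos(90) - 18*sin(90) = -18
y' = 0*sin(90) + 18*cos(90) = 0
z' = 18

(-18, 0, 18)


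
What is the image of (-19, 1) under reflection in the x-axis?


Reflection across x-axis: (x, y) -> (x, -y)
(-19, 1) -> (-19, -1)

(-19, -1)


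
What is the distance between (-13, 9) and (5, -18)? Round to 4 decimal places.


d = sqrt((5--13)^2 + (-18-9)^2) = 32.45

32.45


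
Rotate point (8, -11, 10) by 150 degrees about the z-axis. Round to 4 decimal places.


x' = 8*cos(150) - -11*sin(150) = -1.4282
y' = 8*sin(150) + -11*cos(150) = 13.5263
z' = 10

(-1.4282, 13.5263, 10)


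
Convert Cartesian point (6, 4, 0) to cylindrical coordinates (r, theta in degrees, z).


r = sqrt(6^2 + 4^2) = 7.2111
theta = atan2(4, 6) = 33.6901 deg
z = 0

r = 7.2111, theta = 33.6901 deg, z = 0


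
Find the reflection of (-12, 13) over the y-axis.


Reflection across y-axis: (x, y) -> (-x, y)
(-12, 13) -> (12, 13)

(12, 13)


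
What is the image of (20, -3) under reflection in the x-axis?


Reflection across x-axis: (x, y) -> (x, -y)
(20, -3) -> (20, 3)

(20, 3)


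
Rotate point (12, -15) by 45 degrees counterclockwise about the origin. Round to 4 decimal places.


x' = 12*cos(45) - -15*sin(45) = 19.0919
y' = 12*sin(45) + -15*cos(45) = -2.1213

(19.0919, -2.1213)


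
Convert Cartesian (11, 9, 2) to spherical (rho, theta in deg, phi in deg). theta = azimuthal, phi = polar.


rho = sqrt(11^2 + 9^2 + 2^2) = 14.3527
theta = atan2(9, 11) = 39.2894 deg
phi = acos(2/14.3527) = 81.99 deg

rho = 14.3527, theta = 39.2894 deg, phi = 81.99 deg


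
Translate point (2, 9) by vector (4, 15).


Translation: (x+dx, y+dy) = (2+4, 9+15) = (6, 24)

(6, 24)


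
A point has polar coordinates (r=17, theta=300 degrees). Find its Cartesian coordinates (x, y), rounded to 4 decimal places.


x = 17 * cos(300) = 8.5
y = 17 * sin(300) = -14.7224

(8.5, -14.7224)


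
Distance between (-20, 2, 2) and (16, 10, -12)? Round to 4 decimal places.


d = sqrt((16--20)^2 + (10-2)^2 + (-12-2)^2) = 39.4462

39.4462


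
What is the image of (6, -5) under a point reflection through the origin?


Reflection through origin: (x, y) -> (-x, -y)
(6, -5) -> (-6, 5)

(-6, 5)


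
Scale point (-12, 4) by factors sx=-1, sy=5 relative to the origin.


Scaling: (x*sx, y*sy) = (-12*-1, 4*5) = (12, 20)

(12, 20)


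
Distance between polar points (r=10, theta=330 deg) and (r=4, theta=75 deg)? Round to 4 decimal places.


d = sqrt(r1^2 + r2^2 - 2*r1*r2*cos(t2-t1))
d = sqrt(10^2 + 4^2 - 2*10*4*cos(75-330)) = 11.6921

11.6921


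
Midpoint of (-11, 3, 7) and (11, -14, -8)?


Midpoint = ((-11+11)/2, (3+-14)/2, (7+-8)/2) = (0, -5.5, -0.5)

(0, -5.5, -0.5)


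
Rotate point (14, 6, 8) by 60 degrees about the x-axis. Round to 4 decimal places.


x' = 14
y' = 6*cos(60) - 8*sin(60) = -3.9282
z' = 6*sin(60) + 8*cos(60) = 9.1962

(14, -3.9282, 9.1962)


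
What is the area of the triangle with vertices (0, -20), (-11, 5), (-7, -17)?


Area = |x1(y2-y3) + x2(y3-y1) + x3(y1-y2)| / 2
= |0*(5--17) + -11*(-17--20) + -7*(-20-5)| / 2
= 71

71


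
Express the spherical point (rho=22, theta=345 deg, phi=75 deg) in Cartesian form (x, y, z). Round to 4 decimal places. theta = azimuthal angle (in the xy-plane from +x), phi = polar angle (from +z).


x = 22 * sin(75) * cos(345) = 20.5263
y = 22 * sin(75) * sin(345) = -5.5
z = 22 * cos(75) = 5.694

(20.5263, -5.5, 5.694)


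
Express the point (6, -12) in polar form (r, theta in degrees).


r = sqrt(6^2 + (-12)^2) = 13.4164
theta = atan2(-12, 6) = 296.5651 degrees

r = 13.4164, theta = 296.5651 degrees


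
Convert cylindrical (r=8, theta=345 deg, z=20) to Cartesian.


x = 8 * cos(345) = 7.7274
y = 8 * sin(345) = -2.0706
z = 20

(7.7274, -2.0706, 20)


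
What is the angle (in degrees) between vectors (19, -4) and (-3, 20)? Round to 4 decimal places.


dot = 19*-3 + -4*20 = -137
|u| = 19.4165, |v| = 20.2237
cos(angle) = -0.3489
angle = 110.4194 degrees

110.4194 degrees


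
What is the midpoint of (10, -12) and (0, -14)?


Midpoint = ((10+0)/2, (-12+-14)/2) = (5, -13)

(5, -13)


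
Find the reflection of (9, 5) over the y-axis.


Reflection across y-axis: (x, y) -> (-x, y)
(9, 5) -> (-9, 5)

(-9, 5)


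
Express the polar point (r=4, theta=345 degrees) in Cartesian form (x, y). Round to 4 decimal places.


x = 4 * cos(345) = 3.8637
y = 4 * sin(345) = -1.0353

(3.8637, -1.0353)


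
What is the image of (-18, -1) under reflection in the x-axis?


Reflection across x-axis: (x, y) -> (x, -y)
(-18, -1) -> (-18, 1)

(-18, 1)


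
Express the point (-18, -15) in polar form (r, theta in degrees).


r = sqrt((-18)^2 + (-15)^2) = 23.4307
theta = atan2(-15, -18) = 219.8056 degrees

r = 23.4307, theta = 219.8056 degrees


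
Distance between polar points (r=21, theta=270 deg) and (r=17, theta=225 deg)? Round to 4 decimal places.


d = sqrt(r1^2 + r2^2 - 2*r1*r2*cos(t2-t1))
d = sqrt(21^2 + 17^2 - 2*21*17*cos(225-270)) = 15.0042

15.0042


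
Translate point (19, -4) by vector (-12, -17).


Translation: (x+dx, y+dy) = (19+-12, -4+-17) = (7, -21)

(7, -21)


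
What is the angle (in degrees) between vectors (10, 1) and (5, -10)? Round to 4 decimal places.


dot = 10*5 + 1*-10 = 40
|u| = 10.0499, |v| = 11.1803
cos(angle) = 0.356
angle = 69.1455 degrees

69.1455 degrees


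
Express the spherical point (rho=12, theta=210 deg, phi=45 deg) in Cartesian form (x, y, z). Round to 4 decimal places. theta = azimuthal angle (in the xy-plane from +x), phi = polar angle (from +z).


x = 12 * sin(45) * cos(210) = -7.3485
y = 12 * sin(45) * sin(210) = -4.2426
z = 12 * cos(45) = 8.4853

(-7.3485, -4.2426, 8.4853)


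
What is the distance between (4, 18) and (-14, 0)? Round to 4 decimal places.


d = sqrt((-14-4)^2 + (0-18)^2) = 25.4558

25.4558


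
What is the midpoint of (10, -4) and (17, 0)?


Midpoint = ((10+17)/2, (-4+0)/2) = (13.5, -2)

(13.5, -2)


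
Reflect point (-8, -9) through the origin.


Reflection through origin: (x, y) -> (-x, -y)
(-8, -9) -> (8, 9)

(8, 9)


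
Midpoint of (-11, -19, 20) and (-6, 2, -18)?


Midpoint = ((-11+-6)/2, (-19+2)/2, (20+-18)/2) = (-8.5, -8.5, 1)

(-8.5, -8.5, 1)


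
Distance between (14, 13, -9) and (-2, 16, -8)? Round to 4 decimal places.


d = sqrt((-2-14)^2 + (16-13)^2 + (-8--9)^2) = 16.3095

16.3095


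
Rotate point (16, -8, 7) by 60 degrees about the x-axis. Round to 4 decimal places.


x' = 16
y' = -8*cos(60) - 7*sin(60) = -10.0622
z' = -8*sin(60) + 7*cos(60) = -3.4282

(16, -10.0622, -3.4282)


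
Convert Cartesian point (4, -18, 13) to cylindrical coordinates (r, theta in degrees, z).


r = sqrt(4^2 + (-18)^2) = 18.4391
theta = atan2(-18, 4) = 282.5288 deg
z = 13

r = 18.4391, theta = 282.5288 deg, z = 13


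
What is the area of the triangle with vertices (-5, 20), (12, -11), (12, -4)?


Area = |x1(y2-y3) + x2(y3-y1) + x3(y1-y2)| / 2
= |-5*(-11--4) + 12*(-4-20) + 12*(20--11)| / 2
= 59.5

59.5


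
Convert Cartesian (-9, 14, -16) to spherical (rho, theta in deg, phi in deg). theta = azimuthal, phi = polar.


rho = sqrt((-9)^2 + 14^2 + (-16)^2) = 23.0868
theta = atan2(14, -9) = 122.7352 deg
phi = acos(-16/23.0868) = 133.871 deg

rho = 23.0868, theta = 122.7352 deg, phi = 133.871 deg


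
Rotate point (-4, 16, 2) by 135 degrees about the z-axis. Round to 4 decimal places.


x' = -4*cos(135) - 16*sin(135) = -8.4853
y' = -4*sin(135) + 16*cos(135) = -14.1421
z' = 2

(-8.4853, -14.1421, 2)


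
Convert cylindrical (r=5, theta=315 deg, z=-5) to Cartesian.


x = 5 * cos(315) = 3.5355
y = 5 * sin(315) = -3.5355
z = -5

(3.5355, -3.5355, -5)


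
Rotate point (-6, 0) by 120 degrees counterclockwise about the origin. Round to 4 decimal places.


x' = -6*cos(120) - 0*sin(120) = 3
y' = -6*sin(120) + 0*cos(120) = -5.1962

(3, -5.1962)


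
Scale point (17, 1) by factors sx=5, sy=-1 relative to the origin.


Scaling: (x*sx, y*sy) = (17*5, 1*-1) = (85, -1)

(85, -1)


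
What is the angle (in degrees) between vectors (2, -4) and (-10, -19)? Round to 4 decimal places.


dot = 2*-10 + -4*-19 = 56
|u| = 4.4721, |v| = 21.4709
cos(angle) = 0.5832
angle = 54.3236 degrees

54.3236 degrees


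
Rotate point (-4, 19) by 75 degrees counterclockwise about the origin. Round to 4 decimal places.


x' = -4*cos(75) - 19*sin(75) = -19.3879
y' = -4*sin(75) + 19*cos(75) = 1.0539

(-19.3879, 1.0539)


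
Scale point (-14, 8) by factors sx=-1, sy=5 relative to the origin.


Scaling: (x*sx, y*sy) = (-14*-1, 8*5) = (14, 40)

(14, 40)


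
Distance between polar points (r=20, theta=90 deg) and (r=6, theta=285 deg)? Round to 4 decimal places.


d = sqrt(r1^2 + r2^2 - 2*r1*r2*cos(t2-t1))
d = sqrt(20^2 + 6^2 - 2*20*6*cos(285-90)) = 25.8423

25.8423


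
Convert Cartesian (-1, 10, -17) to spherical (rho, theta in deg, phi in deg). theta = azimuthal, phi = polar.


rho = sqrt((-1)^2 + 10^2 + (-17)^2) = 19.7484
theta = atan2(10, -1) = 95.7106 deg
phi = acos(-17/19.7484) = 149.4097 deg

rho = 19.7484, theta = 95.7106 deg, phi = 149.4097 deg


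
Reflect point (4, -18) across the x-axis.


Reflection across x-axis: (x, y) -> (x, -y)
(4, -18) -> (4, 18)

(4, 18)


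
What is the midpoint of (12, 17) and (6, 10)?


Midpoint = ((12+6)/2, (17+10)/2) = (9, 13.5)

(9, 13.5)


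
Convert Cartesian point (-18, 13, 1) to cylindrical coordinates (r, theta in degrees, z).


r = sqrt((-18)^2 + 13^2) = 22.2036
theta = atan2(13, -18) = 144.1623 deg
z = 1

r = 22.2036, theta = 144.1623 deg, z = 1


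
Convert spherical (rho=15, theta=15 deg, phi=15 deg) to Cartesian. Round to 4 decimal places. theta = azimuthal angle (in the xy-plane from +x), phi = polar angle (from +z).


x = 15 * sin(15) * cos(15) = 3.75
y = 15 * sin(15) * sin(15) = 1.0048
z = 15 * cos(15) = 14.4889

(3.75, 1.0048, 14.4889)


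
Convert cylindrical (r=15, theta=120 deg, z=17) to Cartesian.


x = 15 * cos(120) = -7.5
y = 15 * sin(120) = 12.9904
z = 17

(-7.5, 12.9904, 17)


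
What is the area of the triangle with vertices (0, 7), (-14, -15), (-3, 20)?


Area = |x1(y2-y3) + x2(y3-y1) + x3(y1-y2)| / 2
= |0*(-15-20) + -14*(20-7) + -3*(7--15)| / 2
= 124

124


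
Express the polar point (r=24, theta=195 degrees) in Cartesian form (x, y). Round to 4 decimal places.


x = 24 * cos(195) = -23.1822
y = 24 * sin(195) = -6.2117

(-23.1822, -6.2117)
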